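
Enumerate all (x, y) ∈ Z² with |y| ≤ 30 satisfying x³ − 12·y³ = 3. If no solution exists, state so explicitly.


The equation is x³ - 12y³ = 3. For fixed y, x³ = 12·y³ + 3, so a solution requires the RHS to be a perfect cube.
Strategy: iterate y from -30 to 30, compute RHS = 12·y³ + 3, and check whether it is a (positive or negative) perfect cube.
Check small values of y:
  y = 0: RHS = 3 is not a perfect cube.
  y = 1: RHS = 15 is not a perfect cube.
  y = -1: RHS = -9 is not a perfect cube.
  y = 2: RHS = 99 is not a perfect cube.
  y = -2: RHS = -93 is not a perfect cube.
  y = 3: RHS = 327 is not a perfect cube.
  y = -3: RHS = -321 is not a perfect cube.
Continuing the search up to |y| = 30 finds no solutions either.
No (x, y) in the scanned range satisfies the equation.

No integer solutions with |y| ≤ 30.


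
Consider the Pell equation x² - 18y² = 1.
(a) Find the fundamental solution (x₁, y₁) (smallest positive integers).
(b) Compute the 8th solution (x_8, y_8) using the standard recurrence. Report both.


Step 1: Find the fundamental solution (x₁, y₁) of x² - 18y² = 1.
  Expand √18 as a continued fraction. a₀ = ⌊√18⌋ = 4; iterate m_{k+1} = d_k·a_k − m_k, d_{k+1} = (18 − m_{k+1}²)/d_k, a_{k+1} = ⌊(a₀ + m_{k+1})/d_{k+1}⌋ (starting m₀ = 0, d₀ = 1), with convergents p_k = a_k·p_{k-1} + p_{k-2}, q_k = a_k·q_{k-1} + q_{k-2} (p₋₁ = 1, q₋₁ = 0):
  k = 0: a₀ = 4; p₀/q₀ = 4/1; p₀² − 18·q₀² = 16 − 18 = -2.
  k = 1: m = 4, d = 2, a = ⌊(4 + 4)/2⌋ = 4; p/q = (4·4 + 1)/(4·1 + 0) = 17/4; p² − 18·q² = 289 − 288 = 1.
  The first convergent with p² − 18·q² = 1 gives the fundamental solution (x₁, y₁) = (17, 4).
Step 2: Apply the recurrence (x_{n+1}, y_{n+1}) = (x₁x_n + 18y₁y_n, x₁y_n + y₁x_n) repeatedly.
  From (x_1, y_1) = (17, 4): x_2 = 17·17 + 18·4·4 = 577; y_2 = 17·4 + 4·17 = 136.
  From (x_2, y_2) = (577, 136): x_3 = 17·577 + 18·4·136 = 19601; y_3 = 17·136 + 4·577 = 4620.
  From (x_3, y_3) = (19601, 4620): x_4 = 17·19601 + 18·4·4620 = 665857; y_4 = 17·4620 + 4·19601 = 156944.
  From (x_4, y_4) = (665857, 156944): x_5 = 17·665857 + 18·4·156944 = 22619537; y_5 = 17·156944 + 4·665857 = 5331476.
  From (x_5, y_5) = (22619537, 5331476): x_6 = 17·22619537 + 18·4·5331476 = 768398401; y_6 = 17·5331476 + 4·22619537 = 181113240.
  From (x_6, y_6) = (768398401, 181113240): x_7 = 17·768398401 + 18·4·181113240 = 26102926097; y_7 = 17·181113240 + 4·768398401 = 6152518684.
  From (x_7, y_7) = (26102926097, 6152518684): x_8 = 17·26102926097 + 18·4·6152518684 = 886731088897; y_8 = 17·6152518684 + 4·26102926097 = 209004522016.
Step 3: Verify x_8² - 18·y_8² = 786292024016459316676609 - 786292024016459316676608 = 1 (should be 1). ✓

(x_1, y_1) = (17, 4); (x_8, y_8) = (886731088897, 209004522016).


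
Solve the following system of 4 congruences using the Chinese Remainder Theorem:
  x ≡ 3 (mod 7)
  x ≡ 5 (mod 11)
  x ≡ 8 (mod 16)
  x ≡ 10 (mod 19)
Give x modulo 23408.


Product of moduli M = 7 · 11 · 16 · 19 = 23408.
Merge one congruence at a time:
  Start: x ≡ 3 (mod 7).
  Combine with x ≡ 5 (mod 11); new modulus lcm = 77.
    Write x = 3 + 7·t and substitute into x ≡ 5 (mod 11): 7·t ≡ 5 − 3 = 2 (mod 11).
    The inverse of 7 mod 11 is 8 (since 7·8 = 56 = 5·11 + 1), so t ≡ 8·2 = 16 ≡ 5 (mod 11).
    Then x = 3 + 7·5 = 38, valid modulo lcm(7, 11) = 77: x ≡ 38 (mod 77).
  Combine with x ≡ 8 (mod 16); new modulus lcm = 1232.
    Write x = 38 + 77·t and substitute into x ≡ 8 (mod 16): 77·t ≡ 8 − 38 = -30 (mod 16).
    Reduce coefficients mod 16: 13·t ≡ 2 (mod 16).
    The inverse of 13 mod 16 is 5 (since 13·5 = 65 = 4·16 + 1), so t ≡ 5·2 = 10 ≡ 10 (mod 16).
    Then x = 38 + 77·10 = 808, valid modulo lcm(77, 16) = 1232: x ≡ 808 (mod 1232).
  Combine with x ≡ 10 (mod 19); new modulus lcm = 23408.
    Write x = 808 + 1232·t and substitute into x ≡ 10 (mod 19): 1232·t ≡ 10 − 808 = -798 (mod 19).
    Reduce coefficients mod 19: 16·t ≡ 0 (mod 19).
    The inverse of 16 mod 19 is 6 (since 16·6 = 96 = 5·19 + 1), so t ≡ 6·0 = 0 ≡ 0 (mod 19).
    Then x = 808 + 1232·0 = 808, valid modulo lcm(1232, 19) = 23408: x ≡ 808 (mod 23408).
Verify against each original: 808 mod 7 = 3, 808 mod 11 = 5, 808 mod 16 = 8, 808 mod 19 = 10.

x ≡ 808 (mod 23408).


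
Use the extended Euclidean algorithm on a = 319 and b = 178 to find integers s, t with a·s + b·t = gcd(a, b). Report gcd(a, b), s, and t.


Euclidean algorithm on (319, 178) — divide until remainder is 0:
  319 = 1 · 178 + 141
  178 = 1 · 141 + 37
  141 = 3 · 37 + 30
  37 = 1 · 30 + 7
  30 = 4 · 7 + 2
  7 = 3 · 2 + 1
  2 = 2 · 1 + 0
gcd(319, 178) = 1.
Track Bezout coefficients alongside the remainders: start with r₀ = 319 = a·1 + b·0 (s = 1, t = 0) and r₁ = 178 = a·0 + b·1 (s = 0, t = 1); each new remainder r_{k+1} = r_{k-1} − q_k·r_k inherits s_{k+1} = s_{k-1} − q_k·s_k, t_{k+1} = t_{k-1} − q_k·t_k, so r_k = a·s_k + b·t_k at every step:
  q = 1: r = 141, s = 1 − 1·0 = 1, t = 0 − 1·1 = -1  (check: 319·1 + 178·(-1) = 141)
  q = 1: r = 37, s = 0 − 1·1 = -1, t = 1 − 1·(-1) = 2  (check: 319·(-1) + 178·2 = 37)
  q = 3: r = 30, s = 1 − 3·(-1) = 4, t = -1 − 3·2 = -7  (check: 319·4 + 178·(-7) = 30)
  q = 1: r = 7, s = -1 − 1·4 = -5, t = 2 − 1·(-7) = 9  (check: 319·(-5) + 178·9 = 7)
  q = 4: r = 2, s = 4 − 4·(-5) = 24, t = -7 − 4·9 = -43  (check: 319·24 + 178·(-43) = 2)
  q = 3: r = 1, s = -5 − 3·24 = -77, t = 9 − 3·(-43) = 138  (check: 319·(-77) + 178·138 = 1)
The row with r = 1 (the gcd) gives the Bezout coefficients s = -77, t = 138.
Result: 319 · (-77) + 178 · (138) = 1.

gcd(319, 178) = 1; s = -77, t = 138 (check: 319·(-77) + 178·138 = 1).


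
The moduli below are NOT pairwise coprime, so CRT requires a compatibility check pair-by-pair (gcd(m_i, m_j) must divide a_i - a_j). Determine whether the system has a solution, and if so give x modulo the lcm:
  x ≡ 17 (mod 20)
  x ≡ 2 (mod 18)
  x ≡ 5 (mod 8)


Moduli 20, 18, 8 are not pairwise coprime, so CRT works modulo lcm(m_i) when all pairwise compatibility conditions hold.
Pairwise compatibility: gcd(m_i, m_j) must divide a_i - a_j for every pair.
Merge one congruence at a time:
  Start: x ≡ 17 (mod 20).
  Combine with x ≡ 2 (mod 18): gcd(20, 18) = 2, and 2 - 17 = -15 is NOT divisible by 2.
    ⇒ system is inconsistent (no integer solution).

No solution (the system is inconsistent).


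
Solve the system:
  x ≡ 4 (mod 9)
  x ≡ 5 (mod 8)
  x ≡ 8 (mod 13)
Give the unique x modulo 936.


Moduli 9, 8, 13 are pairwise coprime; by CRT there is a unique solution modulo M = 9 · 8 · 13 = 936.
Solve pairwise, accumulating the modulus:
  Start with x ≡ 4 (mod 9).
  Combine with x ≡ 5 (mod 8): since gcd(9, 8) = 1, we get a unique residue mod 72.
    Write x = 4 + 9·t and substitute into x ≡ 5 (mod 8): 9·t ≡ 5 − 4 = 1 (mod 8).
    Reduce coefficients mod 8: 1·t ≡ 1 (mod 8).
    So t ≡ 1 (mod 8).
    Then x = 4 + 9·1 = 13, valid modulo lcm(9, 8) = 72: x ≡ 13 (mod 72).
  Combine with x ≡ 8 (mod 13): since gcd(72, 13) = 1, we get a unique residue mod 936.
    Write x = 13 + 72·t and substitute into x ≡ 8 (mod 13): 72·t ≡ 8 − 13 = -5 (mod 13).
    Reduce coefficients mod 13: 7·t ≡ 8 (mod 13).
    The inverse of 7 mod 13 is 2 (since 7·2 = 14 = 1·13 + 1), so t ≡ 2·8 = 16 ≡ 3 (mod 13).
    Then x = 13 + 72·3 = 229, valid modulo lcm(72, 13) = 936: x ≡ 229 (mod 936).
Verify: 229 mod 9 = 4 ✓, 229 mod 8 = 5 ✓, 229 mod 13 = 8 ✓.

x ≡ 229 (mod 936).


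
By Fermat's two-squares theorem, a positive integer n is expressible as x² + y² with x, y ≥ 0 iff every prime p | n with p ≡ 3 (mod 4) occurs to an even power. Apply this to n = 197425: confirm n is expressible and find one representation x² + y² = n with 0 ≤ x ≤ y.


Step 1: Factor n = 197425 = 5^2 · 53 · 149.
Step 2: Check the mod-4 condition on each prime factor: 5 ≡ 1 (mod 4), exponent 2; 53 ≡ 1 (mod 4), exponent 1; 149 ≡ 1 (mod 4), exponent 1.
All primes ≡ 3 (mod 4) appear to even exponent (or don't appear), so by the two-squares theorem n IS expressible as a sum of two squares.
Step 3: Build a representation. Group n = k² · m with k = 5 and m = 53 · 149 = 7897 (a product of primes ≡ 1 (mod 4)); a representation of m scales to one of n via (k·x)² + (k·y)² = k²(x² + y²). Each prime p ≡ 1 (mod 4) is itself a sum of two squares; find a² by testing p − a² for a perfect square:
  53: 53 − 1² = 52, 53 − 2² = 49 = 7² ⇒ 53 = 2² + 7².
  149: 149 − 1² = 148, 149 − 2² = 145, 149 − 3² = 140, 149 − 4² = 133, 149 − 5² = 124, 149 − 6² = 113, 149 − 7² = 100 = 10² ⇒ 149 = 7² + 10².
  Combine using the Brahmagupta–Fibonacci identity (a² + b²)(c² + d²) = (ac − bd)² + (ad + bc)² = (ac + bd)² + (ad − bc)²:
  53 · 149 = 7897: from (2² + 7²)(7² + 10²), take (2·7 − 7·10, 2·10 + 7·7) = (14 − 70, 20 + 49) = (-56, 69); dropping signs (only squares matter) gives (56, 69); check 56² + 69² = 3136 + 4761 = 7897 ✓.
  Scale by k = 5: (5·56, 5·69) = (280, 345).
Step 4: Order so x ≤ y and verify: 280² + 345² = 78400 + 119025 = 197425 = n. ✓

n = 197425 = 280² + 345² (one valid representation with x ≤ y).


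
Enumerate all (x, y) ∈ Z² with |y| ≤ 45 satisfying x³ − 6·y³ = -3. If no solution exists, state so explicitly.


The equation is x³ - 6y³ = -3. For fixed y, x³ = 6·y³ − 3, so a solution requires the RHS to be a perfect cube.
Strategy: iterate y from -45 to 45, compute RHS = 6·y³ − 3, and check whether it is a (positive or negative) perfect cube.
Check small values of y:
  y = 0: RHS = -3 is not a perfect cube.
  y = 1: RHS = 3 is not a perfect cube.
  y = -1: RHS = -9 is not a perfect cube.
  y = 2: RHS = 45 is not a perfect cube.
  y = -2: RHS = -51 is not a perfect cube.
  y = 3: RHS = 159 is not a perfect cube.
  y = -3: RHS = -165 is not a perfect cube.
Continuing the search up to |y| = 45 finds no solutions either.
No (x, y) in the scanned range satisfies the equation.

No integer solutions with |y| ≤ 45.


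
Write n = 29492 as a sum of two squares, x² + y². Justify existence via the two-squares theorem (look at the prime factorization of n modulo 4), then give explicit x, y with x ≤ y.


Step 1: Factor n = 29492 = 2^2 · 73 · 101.
Step 2: Check the mod-4 condition on each prime factor: 2 = 2 (special); 73 ≡ 1 (mod 4), exponent 1; 101 ≡ 1 (mod 4), exponent 1.
All primes ≡ 3 (mod 4) appear to even exponent (or don't appear), so by the two-squares theorem n IS expressible as a sum of two squares.
Step 3: Build a representation. Group n = k² · m with k = 2 and m = 73 · 101 = 7373 (a product of primes ≡ 1 (mod 4)); a representation of m scales to one of n via (k·x)² + (k·y)² = k²(x² + y²). Each prime p ≡ 1 (mod 4) is itself a sum of two squares; find a² by testing p − a² for a perfect square:
  73: 73 − 1² = 72, 73 − 2² = 69, 73 − 3² = 64 = 8² ⇒ 73 = 3² + 8².
  101: 101 − 1² = 100 = 10² ⇒ 101 = 1² + 10².
  Combine using the Brahmagupta–Fibonacci identity (a² + b²)(c² + d²) = (ac − bd)² + (ad + bc)² = (ac + bd)² + (ad − bc)²:
  73 · 101 = 7373: from (3² + 8²)(1² + 10²), take (3·1 − 8·10, 3·10 + 8·1) = (3 − 80, 30 + 8) = (-77, 38); dropping signs (only squares matter) gives (77, 38); check 77² + 38² = 5929 + 1444 = 7373 ✓.
  Scale by k = 2: (2·77, 2·38) = (154, 76).
Step 4: Order so x ≤ y and verify: 76² + 154² = 5776 + 23716 = 29492 = n. ✓

n = 29492 = 76² + 154² (one valid representation with x ≤ y).


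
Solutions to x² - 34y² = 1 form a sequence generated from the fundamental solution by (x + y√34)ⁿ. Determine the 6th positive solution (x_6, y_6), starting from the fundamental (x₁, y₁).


Step 1: Find the fundamental solution (x₁, y₁) of x² - 34y² = 1.
  Expand √34 as a continued fraction. a₀ = ⌊√34⌋ = 5; iterate m_{k+1} = d_k·a_k − m_k, d_{k+1} = (34 − m_{k+1}²)/d_k, a_{k+1} = ⌊(a₀ + m_{k+1})/d_{k+1}⌋ (starting m₀ = 0, d₀ = 1), with convergents p_k = a_k·p_{k-1} + p_{k-2}, q_k = a_k·q_{k-1} + q_{k-2} (p₋₁ = 1, q₋₁ = 0):
  k = 0: a₀ = 5; p₀/q₀ = 5/1; p₀² − 34·q₀² = 25 − 34 = -9.
  k = 1: m = 5, d = 9, a = ⌊(5 + 5)/9⌋ = 1; p/q = (1·5 + 1)/(1·1 + 0) = 6/1; p² − 34·q² = 36 − 34 = 2.
  k = 2: m = 4, d = 2, a = ⌊(5 + 4)/2⌋ = 4; p/q = (4·6 + 5)/(4·1 + 1) = 29/5; p² − 34·q² = 841 − 850 = -9.
  k = 3: m = 4, d = 9, a = ⌊(5 + 4)/9⌋ = 1; p/q = (1·29 + 6)/(1·5 + 1) = 35/6; p² − 34·q² = 1225 − 1224 = 1.
  The first convergent with p² − 34·q² = 1 gives the fundamental solution (x₁, y₁) = (35, 6).
Step 2: Apply the recurrence (x_{n+1}, y_{n+1}) = (x₁x_n + 34y₁y_n, x₁y_n + y₁x_n) repeatedly.
  From (x_1, y_1) = (35, 6): x_2 = 35·35 + 34·6·6 = 2449; y_2 = 35·6 + 6·35 = 420.
  From (x_2, y_2) = (2449, 420): x_3 = 35·2449 + 34·6·420 = 171395; y_3 = 35·420 + 6·2449 = 29394.
  From (x_3, y_3) = (171395, 29394): x_4 = 35·171395 + 34·6·29394 = 11995201; y_4 = 35·29394 + 6·171395 = 2057160.
  From (x_4, y_4) = (11995201, 2057160): x_5 = 35·11995201 + 34·6·2057160 = 839492675; y_5 = 35·2057160 + 6·11995201 = 143971806.
  From (x_5, y_5) = (839492675, 143971806): x_6 = 35·839492675 + 34·6·143971806 = 58752492049; y_6 = 35·143971806 + 6·839492675 = 10075969260.
Step 3: Verify x_6² - 34·y_6² = 3451855321967808218401 - 3451855321967808218400 = 1 (should be 1). ✓

(x_1, y_1) = (35, 6); (x_6, y_6) = (58752492049, 10075969260).


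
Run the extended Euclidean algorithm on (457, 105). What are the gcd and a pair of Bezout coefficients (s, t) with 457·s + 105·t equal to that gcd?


Euclidean algorithm on (457, 105) — divide until remainder is 0:
  457 = 4 · 105 + 37
  105 = 2 · 37 + 31
  37 = 1 · 31 + 6
  31 = 5 · 6 + 1
  6 = 6 · 1 + 0
gcd(457, 105) = 1.
Track Bezout coefficients alongside the remainders: start with r₀ = 457 = a·1 + b·0 (s = 1, t = 0) and r₁ = 105 = a·0 + b·1 (s = 0, t = 1); each new remainder r_{k+1} = r_{k-1} − q_k·r_k inherits s_{k+1} = s_{k-1} − q_k·s_k, t_{k+1} = t_{k-1} − q_k·t_k, so r_k = a·s_k + b·t_k at every step:
  q = 4: r = 37, s = 1 − 4·0 = 1, t = 0 − 4·1 = -4  (check: 457·1 + 105·(-4) = 37)
  q = 2: r = 31, s = 0 − 2·1 = -2, t = 1 − 2·(-4) = 9  (check: 457·(-2) + 105·9 = 31)
  q = 1: r = 6, s = 1 − 1·(-2) = 3, t = -4 − 1·9 = -13  (check: 457·3 + 105·(-13) = 6)
  q = 5: r = 1, s = -2 − 5·3 = -17, t = 9 − 5·(-13) = 74  (check: 457·(-17) + 105·74 = 1)
The row with r = 1 (the gcd) gives the Bezout coefficients s = -17, t = 74.
Result: 457 · (-17) + 105 · (74) = 1.

gcd(457, 105) = 1; s = -17, t = 74 (check: 457·(-17) + 105·74 = 1).


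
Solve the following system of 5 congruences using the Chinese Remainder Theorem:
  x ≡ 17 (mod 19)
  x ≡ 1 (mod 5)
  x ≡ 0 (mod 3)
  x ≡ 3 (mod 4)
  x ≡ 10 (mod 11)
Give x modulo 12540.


Product of moduli M = 19 · 5 · 3 · 4 · 11 = 12540.
Merge one congruence at a time:
  Start: x ≡ 17 (mod 19).
  Combine with x ≡ 1 (mod 5); new modulus lcm = 95.
    Write x = 17 + 19·t and substitute into x ≡ 1 (mod 5): 19·t ≡ 1 − 17 = -16 (mod 5).
    Reduce coefficients mod 5: 4·t ≡ 4 (mod 5).
    The inverse of 4 mod 5 is 4 (since 4·4 = 16 = 3·5 + 1), so t ≡ 4·4 = 16 ≡ 1 (mod 5).
    Then x = 17 + 19·1 = 36, valid modulo lcm(19, 5) = 95: x ≡ 36 (mod 95).
  Combine with x ≡ 0 (mod 3); new modulus lcm = 285.
    Write x = 36 + 95·t and substitute into x ≡ 0 (mod 3): 95·t ≡ 0 − 36 = -36 (mod 3).
    Reduce coefficients mod 3: 2·t ≡ 0 (mod 3).
    The inverse of 2 mod 3 is 2 (since 2·2 = 4 = 1·3 + 1), so t ≡ 2·0 = 0 ≡ 0 (mod 3).
    Then x = 36 + 95·0 = 36, valid modulo lcm(95, 3) = 285: x ≡ 36 (mod 285).
  Combine with x ≡ 3 (mod 4); new modulus lcm = 1140.
    Write x = 36 + 285·t and substitute into x ≡ 3 (mod 4): 285·t ≡ 3 − 36 = -33 (mod 4).
    Reduce coefficients mod 4: 1·t ≡ 3 (mod 4).
    So t ≡ 3 (mod 4).
    Then x = 36 + 285·3 = 891, valid modulo lcm(285, 4) = 1140: x ≡ 891 (mod 1140).
  Combine with x ≡ 10 (mod 11); new modulus lcm = 12540.
    Write x = 891 + 1140·t and substitute into x ≡ 10 (mod 11): 1140·t ≡ 10 − 891 = -881 (mod 11).
    Reduce coefficients mod 11: 7·t ≡ 10 (mod 11).
    The inverse of 7 mod 11 is 8 (since 7·8 = 56 = 5·11 + 1), so t ≡ 8·10 = 80 ≡ 3 (mod 11).
    Then x = 891 + 1140·3 = 4311, valid modulo lcm(1140, 11) = 12540: x ≡ 4311 (mod 12540).
Verify against each original: 4311 mod 19 = 17, 4311 mod 5 = 1, 4311 mod 3 = 0, 4311 mod 4 = 3, 4311 mod 11 = 10.

x ≡ 4311 (mod 12540).


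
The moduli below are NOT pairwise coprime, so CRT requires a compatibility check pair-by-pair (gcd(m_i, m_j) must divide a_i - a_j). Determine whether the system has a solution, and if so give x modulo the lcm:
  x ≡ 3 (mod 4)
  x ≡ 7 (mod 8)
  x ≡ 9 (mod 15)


Moduli 4, 8, 15 are not pairwise coprime, so CRT works modulo lcm(m_i) when all pairwise compatibility conditions hold.
Pairwise compatibility: gcd(m_i, m_j) must divide a_i - a_j for every pair.
Merge one congruence at a time:
  Start: x ≡ 3 (mod 4).
  Combine with x ≡ 7 (mod 8): gcd(4, 8) = 4; 7 - 3 = 4, which IS divisible by 4, so compatible.
    Write x = 3 + 4·t and substitute into x ≡ 7 (mod 8): 4·t ≡ 7 − 3 = 4 (mod 8).
    Divide the congruence (and modulus) by g = 4: 1·t ≡ 1 (mod 2).
    So t ≡ 1 (mod 2).
    Then x = 3 + 4·1 = 7, valid modulo lcm(4, 8) = 8: x ≡ 7 (mod 8).
  Combine with x ≡ 9 (mod 15): gcd(8, 15) = 1; 9 - 7 = 2, which IS divisible by 1, so compatible.
    Write x = 7 + 8·t and substitute into x ≡ 9 (mod 15): 8·t ≡ 9 − 7 = 2 (mod 15).
    The inverse of 8 mod 15 is 2 (since 8·2 = 16 = 1·15 + 1), so t ≡ 2·2 = 4 ≡ 4 (mod 15).
    Then x = 7 + 8·4 = 39, valid modulo lcm(8, 15) = 120: x ≡ 39 (mod 120).
Verify: 39 mod 4 = 3, 39 mod 8 = 7, 39 mod 15 = 9.

x ≡ 39 (mod 120).


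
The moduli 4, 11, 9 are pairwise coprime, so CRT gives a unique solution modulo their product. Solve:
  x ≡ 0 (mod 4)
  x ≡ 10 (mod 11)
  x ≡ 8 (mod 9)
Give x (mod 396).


Moduli 4, 11, 9 are pairwise coprime; by CRT there is a unique solution modulo M = 4 · 11 · 9 = 396.
Solve pairwise, accumulating the modulus:
  Start with x ≡ 0 (mod 4).
  Combine with x ≡ 10 (mod 11): since gcd(4, 11) = 1, we get a unique residue mod 44.
    Write x = 0 + 4·t and substitute into x ≡ 10 (mod 11): 4·t ≡ 10 − 0 = 10 (mod 11).
    The inverse of 4 mod 11 is 3 (since 4·3 = 12 = 1·11 + 1), so t ≡ 3·10 = 30 ≡ 8 (mod 11).
    Then x = 0 + 4·8 = 32, valid modulo lcm(4, 11) = 44: x ≡ 32 (mod 44).
  Combine with x ≡ 8 (mod 9): since gcd(44, 9) = 1, we get a unique residue mod 396.
    Write x = 32 + 44·t and substitute into x ≡ 8 (mod 9): 44·t ≡ 8 − 32 = -24 (mod 9).
    Reduce coefficients mod 9: 8·t ≡ 3 (mod 9).
    The inverse of 8 mod 9 is 8 (since 8·8 = 64 = 7·9 + 1), so t ≡ 8·3 = 24 ≡ 6 (mod 9).
    Then x = 32 + 44·6 = 296, valid modulo lcm(44, 9) = 396: x ≡ 296 (mod 396).
Verify: 296 mod 4 = 0 ✓, 296 mod 11 = 10 ✓, 296 mod 9 = 8 ✓.

x ≡ 296 (mod 396).


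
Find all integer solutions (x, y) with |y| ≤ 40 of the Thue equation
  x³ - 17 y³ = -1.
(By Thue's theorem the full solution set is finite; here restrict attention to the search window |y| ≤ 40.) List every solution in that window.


The equation is x³ - 17y³ = -1. For fixed y, x³ = 17·y³ − 1, so a solution requires the RHS to be a perfect cube.
Strategy: iterate y from -40 to 40, compute RHS = 17·y³ − 1, and check whether it is a (positive or negative) perfect cube.
Check small values of y:
  y = 0: RHS = -1 = (-1)³ ⇒ x = -1 works.
  y = 1: RHS = 16 is not a perfect cube.
  y = -1: RHS = -18 is not a perfect cube.
  y = 2: RHS = 135 is not a perfect cube.
  y = -2: RHS = -137 is not a perfect cube.
  y = 3: RHS = 458 is not a perfect cube.
  y = -3: RHS = -460 is not a perfect cube.
Continuing, at y = -7: RHS = -5832 = (-18)³ ⇒ x = -18 works.
Searching the remaining y in |y| ≤ 40 finds no further solutions.
Collected solutions: (-1, 0), (-18, -7).

Solutions (with |y| ≤ 40): (-1, 0), (-18, -7).


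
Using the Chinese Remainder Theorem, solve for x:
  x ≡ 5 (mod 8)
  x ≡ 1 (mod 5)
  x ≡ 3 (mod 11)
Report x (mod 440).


Moduli 8, 5, 11 are pairwise coprime; by CRT there is a unique solution modulo M = 8 · 5 · 11 = 440.
Solve pairwise, accumulating the modulus:
  Start with x ≡ 5 (mod 8).
  Combine with x ≡ 1 (mod 5): since gcd(8, 5) = 1, we get a unique residue mod 40.
    Write x = 5 + 8·t and substitute into x ≡ 1 (mod 5): 8·t ≡ 1 − 5 = -4 (mod 5).
    Reduce coefficients mod 5: 3·t ≡ 1 (mod 5).
    The inverse of 3 mod 5 is 2 (since 3·2 = 6 = 1·5 + 1), so t ≡ 2·1 = 2 ≡ 2 (mod 5).
    Then x = 5 + 8·2 = 21, valid modulo lcm(8, 5) = 40: x ≡ 21 (mod 40).
  Combine with x ≡ 3 (mod 11): since gcd(40, 11) = 1, we get a unique residue mod 440.
    Write x = 21 + 40·t and substitute into x ≡ 3 (mod 11): 40·t ≡ 3 − 21 = -18 (mod 11).
    Reduce coefficients mod 11: 7·t ≡ 4 (mod 11).
    The inverse of 7 mod 11 is 8 (since 7·8 = 56 = 5·11 + 1), so t ≡ 8·4 = 32 ≡ 10 (mod 11).
    Then x = 21 + 40·10 = 421, valid modulo lcm(40, 11) = 440: x ≡ 421 (mod 440).
Verify: 421 mod 8 = 5 ✓, 421 mod 5 = 1 ✓, 421 mod 11 = 3 ✓.

x ≡ 421 (mod 440).


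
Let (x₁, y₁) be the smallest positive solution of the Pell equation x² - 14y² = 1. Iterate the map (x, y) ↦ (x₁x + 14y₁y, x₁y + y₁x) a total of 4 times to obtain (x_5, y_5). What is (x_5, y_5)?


Step 1: Find the fundamental solution (x₁, y₁) of x² - 14y² = 1.
  Expand √14 as a continued fraction. a₀ = ⌊√14⌋ = 3; iterate m_{k+1} = d_k·a_k − m_k, d_{k+1} = (14 − m_{k+1}²)/d_k, a_{k+1} = ⌊(a₀ + m_{k+1})/d_{k+1}⌋ (starting m₀ = 0, d₀ = 1), with convergents p_k = a_k·p_{k-1} + p_{k-2}, q_k = a_k·q_{k-1} + q_{k-2} (p₋₁ = 1, q₋₁ = 0):
  k = 0: a₀ = 3; p₀/q₀ = 3/1; p₀² − 14·q₀² = 9 − 14 = -5.
  k = 1: m = 3, d = 5, a = ⌊(3 + 3)/5⌋ = 1; p/q = (1·3 + 1)/(1·1 + 0) = 4/1; p² − 14·q² = 16 − 14 = 2.
  k = 2: m = 2, d = 2, a = ⌊(3 + 2)/2⌋ = 2; p/q = (2·4 + 3)/(2·1 + 1) = 11/3; p² − 14·q² = 121 − 126 = -5.
  k = 3: m = 2, d = 5, a = ⌊(3 + 2)/5⌋ = 1; p/q = (1·11 + 4)/(1·3 + 1) = 15/4; p² − 14·q² = 225 − 224 = 1.
  The first convergent with p² − 14·q² = 1 gives the fundamental solution (x₁, y₁) = (15, 4).
Step 2: Apply the recurrence (x_{n+1}, y_{n+1}) = (x₁x_n + 14y₁y_n, x₁y_n + y₁x_n) repeatedly.
  From (x_1, y_1) = (15, 4): x_2 = 15·15 + 14·4·4 = 449; y_2 = 15·4 + 4·15 = 120.
  From (x_2, y_2) = (449, 120): x_3 = 15·449 + 14·4·120 = 13455; y_3 = 15·120 + 4·449 = 3596.
  From (x_3, y_3) = (13455, 3596): x_4 = 15·13455 + 14·4·3596 = 403201; y_4 = 15·3596 + 4·13455 = 107760.
  From (x_4, y_4) = (403201, 107760): x_5 = 15·403201 + 14·4·107760 = 12082575; y_5 = 15·107760 + 4·403201 = 3229204.
Step 3: Verify x_5² - 14·y_5² = 145988618630625 - 145988618630624 = 1 (should be 1). ✓

(x_1, y_1) = (15, 4); (x_5, y_5) = (12082575, 3229204).


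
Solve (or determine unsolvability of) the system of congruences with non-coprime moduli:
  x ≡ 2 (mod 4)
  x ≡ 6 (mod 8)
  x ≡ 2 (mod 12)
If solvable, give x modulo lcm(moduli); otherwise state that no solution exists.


Moduli 4, 8, 12 are not pairwise coprime, so CRT works modulo lcm(m_i) when all pairwise compatibility conditions hold.
Pairwise compatibility: gcd(m_i, m_j) must divide a_i - a_j for every pair.
Merge one congruence at a time:
  Start: x ≡ 2 (mod 4).
  Combine with x ≡ 6 (mod 8): gcd(4, 8) = 4; 6 - 2 = 4, which IS divisible by 4, so compatible.
    Write x = 2 + 4·t and substitute into x ≡ 6 (mod 8): 4·t ≡ 6 − 2 = 4 (mod 8).
    Divide the congruence (and modulus) by g = 4: 1·t ≡ 1 (mod 2).
    So t ≡ 1 (mod 2).
    Then x = 2 + 4·1 = 6, valid modulo lcm(4, 8) = 8: x ≡ 6 (mod 8).
  Combine with x ≡ 2 (mod 12): gcd(8, 12) = 4; 2 - 6 = -4, which IS divisible by 4, so compatible.
    Write x = 6 + 8·t and substitute into x ≡ 2 (mod 12): 8·t ≡ 2 − 6 = -4 (mod 12).
    Divide the congruence (and modulus) by g = 4: 2·t ≡ -1 (mod 3).
    Reduce coefficients mod 3: 2·t ≡ 2 (mod 3).
    The inverse of 2 mod 3 is 2 (since 2·2 = 4 = 1·3 + 1), so t ≡ 2·2 = 4 ≡ 1 (mod 3).
    Then x = 6 + 8·1 = 14, valid modulo lcm(8, 12) = 24: x ≡ 14 (mod 24).
Verify: 14 mod 4 = 2, 14 mod 8 = 6, 14 mod 12 = 2.

x ≡ 14 (mod 24).


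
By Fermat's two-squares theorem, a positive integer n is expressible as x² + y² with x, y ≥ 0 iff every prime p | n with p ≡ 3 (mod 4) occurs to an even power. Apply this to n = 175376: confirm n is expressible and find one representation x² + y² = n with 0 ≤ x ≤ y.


Step 1: Factor n = 175376 = 2^4 · 97 · 113.
Step 2: Check the mod-4 condition on each prime factor: 2 = 2 (special); 97 ≡ 1 (mod 4), exponent 1; 113 ≡ 1 (mod 4), exponent 1.
All primes ≡ 3 (mod 4) appear to even exponent (or don't appear), so by the two-squares theorem n IS expressible as a sum of two squares.
Step 3: Build a representation. Group n = k² · m with k = 4 and m = 97 · 113 = 10961 (a product of primes ≡ 1 (mod 4)); a representation of m scales to one of n via (k·x)² + (k·y)² = k²(x² + y²). Each prime p ≡ 1 (mod 4) is itself a sum of two squares; find a² by testing p − a² for a perfect square:
  97: 97 − 1² = 96, 97 − 2² = 93, 97 − 3² = 88, 97 − 4² = 81 = 9² ⇒ 97 = 4² + 9².
  113: 113 − 1² = 112, 113 − 2² = 109, 113 − 3² = 104, 113 − 4² = 97, 113 − 5² = 88, 113 − 6² = 77, 113 − 7² = 64 = 8² ⇒ 113 = 7² + 8².
  Combine using the Brahmagupta–Fibonacci identity (a² + b²)(c² + d²) = (ac − bd)² + (ad + bc)² = (ac + bd)² + (ad − bc)²:
  97 · 113 = 10961: from (4² + 9²)(7² + 8²), take (4·7 − 9·8, 4·8 + 9·7) = (28 − 72, 32 + 63) = (-44, 95); dropping signs (only squares matter) gives (44, 95); check 44² + 95² = 1936 + 9025 = 10961 ✓.
  Scale by k = 4: (4·44, 4·95) = (176, 380).
Step 4: Order so x ≤ y and verify: 176² + 380² = 30976 + 144400 = 175376 = n. ✓

n = 175376 = 176² + 380² (one valid representation with x ≤ y).


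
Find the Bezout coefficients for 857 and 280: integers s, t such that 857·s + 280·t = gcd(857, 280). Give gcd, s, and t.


Euclidean algorithm on (857, 280) — divide until remainder is 0:
  857 = 3 · 280 + 17
  280 = 16 · 17 + 8
  17 = 2 · 8 + 1
  8 = 8 · 1 + 0
gcd(857, 280) = 1.
Track Bezout coefficients alongside the remainders: start with r₀ = 857 = a·1 + b·0 (s = 1, t = 0) and r₁ = 280 = a·0 + b·1 (s = 0, t = 1); each new remainder r_{k+1} = r_{k-1} − q_k·r_k inherits s_{k+1} = s_{k-1} − q_k·s_k, t_{k+1} = t_{k-1} − q_k·t_k, so r_k = a·s_k + b·t_k at every step:
  q = 3: r = 17, s = 1 − 3·0 = 1, t = 0 − 3·1 = -3  (check: 857·1 + 280·(-3) = 17)
  q = 16: r = 8, s = 0 − 16·1 = -16, t = 1 − 16·(-3) = 49  (check: 857·(-16) + 280·49 = 8)
  q = 2: r = 1, s = 1 − 2·(-16) = 33, t = -3 − 2·49 = -101  (check: 857·33 + 280·(-101) = 1)
The row with r = 1 (the gcd) gives the Bezout coefficients s = 33, t = -101.
Result: 857 · (33) + 280 · (-101) = 1.

gcd(857, 280) = 1; s = 33, t = -101 (check: 857·33 + 280·(-101) = 1).


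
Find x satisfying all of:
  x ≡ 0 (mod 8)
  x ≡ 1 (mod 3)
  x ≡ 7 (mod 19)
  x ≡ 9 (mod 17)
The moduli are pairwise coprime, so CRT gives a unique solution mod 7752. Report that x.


Product of moduli M = 8 · 3 · 19 · 17 = 7752.
Merge one congruence at a time:
  Start: x ≡ 0 (mod 8).
  Combine with x ≡ 1 (mod 3); new modulus lcm = 24.
    Write x = 0 + 8·t and substitute into x ≡ 1 (mod 3): 8·t ≡ 1 − 0 = 1 (mod 3).
    Reduce coefficients mod 3: 2·t ≡ 1 (mod 3).
    The inverse of 2 mod 3 is 2 (since 2·2 = 4 = 1·3 + 1), so t ≡ 2·1 = 2 ≡ 2 (mod 3).
    Then x = 0 + 8·2 = 16, valid modulo lcm(8, 3) = 24: x ≡ 16 (mod 24).
  Combine with x ≡ 7 (mod 19); new modulus lcm = 456.
    Write x = 16 + 24·t and substitute into x ≡ 7 (mod 19): 24·t ≡ 7 − 16 = -9 (mod 19).
    Reduce coefficients mod 19: 5·t ≡ 10 (mod 19).
    The inverse of 5 mod 19 is 4 (since 5·4 = 20 = 1·19 + 1), so t ≡ 4·10 = 40 ≡ 2 (mod 19).
    Then x = 16 + 24·2 = 64, valid modulo lcm(24, 19) = 456: x ≡ 64 (mod 456).
  Combine with x ≡ 9 (mod 17); new modulus lcm = 7752.
    Write x = 64 + 456·t and substitute into x ≡ 9 (mod 17): 456·t ≡ 9 − 64 = -55 (mod 17).
    Reduce coefficients mod 17: 14·t ≡ 13 (mod 17).
    The inverse of 14 mod 17 is 11 (since 14·11 = 154 = 9·17 + 1), so t ≡ 11·13 = 143 ≡ 7 (mod 17).
    Then x = 64 + 456·7 = 3256, valid modulo lcm(456, 17) = 7752: x ≡ 3256 (mod 7752).
Verify against each original: 3256 mod 8 = 0, 3256 mod 3 = 1, 3256 mod 19 = 7, 3256 mod 17 = 9.

x ≡ 3256 (mod 7752).


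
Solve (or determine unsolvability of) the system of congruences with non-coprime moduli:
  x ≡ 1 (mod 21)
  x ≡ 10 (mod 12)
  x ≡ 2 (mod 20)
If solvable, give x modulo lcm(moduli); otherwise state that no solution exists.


Moduli 21, 12, 20 are not pairwise coprime, so CRT works modulo lcm(m_i) when all pairwise compatibility conditions hold.
Pairwise compatibility: gcd(m_i, m_j) must divide a_i - a_j for every pair.
Merge one congruence at a time:
  Start: x ≡ 1 (mod 21).
  Combine with x ≡ 10 (mod 12): gcd(21, 12) = 3; 10 - 1 = 9, which IS divisible by 3, so compatible.
    Write x = 1 + 21·t and substitute into x ≡ 10 (mod 12): 21·t ≡ 10 − 1 = 9 (mod 12).
    Divide the congruence (and modulus) by g = 3: 7·t ≡ 3 (mod 4).
    Reduce coefficients mod 4: 3·t ≡ 3 (mod 4).
    The inverse of 3 mod 4 is 3 (since 3·3 = 9 = 2·4 + 1), so t ≡ 3·3 = 9 ≡ 1 (mod 4).
    Then x = 1 + 21·1 = 22, valid modulo lcm(21, 12) = 84: x ≡ 22 (mod 84).
  Combine with x ≡ 2 (mod 20): gcd(84, 20) = 4; 2 - 22 = -20, which IS divisible by 4, so compatible.
    Write x = 22 + 84·t and substitute into x ≡ 2 (mod 20): 84·t ≡ 2 − 22 = -20 (mod 20).
    Divide the congruence (and modulus) by g = 4: 21·t ≡ -5 (mod 5).
    Reduce coefficients mod 5: 1·t ≡ 0 (mod 5).
    So t ≡ 0 (mod 5).
    Then x = 22 + 84·0 = 22, valid modulo lcm(84, 20) = 420: x ≡ 22 (mod 420).
Verify: 22 mod 21 = 1, 22 mod 12 = 10, 22 mod 20 = 2.

x ≡ 22 (mod 420).


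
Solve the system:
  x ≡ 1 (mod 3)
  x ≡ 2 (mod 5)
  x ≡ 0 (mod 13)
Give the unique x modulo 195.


Moduli 3, 5, 13 are pairwise coprime; by CRT there is a unique solution modulo M = 3 · 5 · 13 = 195.
Solve pairwise, accumulating the modulus:
  Start with x ≡ 1 (mod 3).
  Combine with x ≡ 2 (mod 5): since gcd(3, 5) = 1, we get a unique residue mod 15.
    Write x = 1 + 3·t and substitute into x ≡ 2 (mod 5): 3·t ≡ 2 − 1 = 1 (mod 5).
    The inverse of 3 mod 5 is 2 (since 3·2 = 6 = 1·5 + 1), so t ≡ 2·1 = 2 ≡ 2 (mod 5).
    Then x = 1 + 3·2 = 7, valid modulo lcm(3, 5) = 15: x ≡ 7 (mod 15).
  Combine with x ≡ 0 (mod 13): since gcd(15, 13) = 1, we get a unique residue mod 195.
    Write x = 7 + 15·t and substitute into x ≡ 0 (mod 13): 15·t ≡ 0 − 7 = -7 (mod 13).
    Reduce coefficients mod 13: 2·t ≡ 6 (mod 13).
    The inverse of 2 mod 13 is 7 (since 2·7 = 14 = 1·13 + 1), so t ≡ 7·6 = 42 ≡ 3 (mod 13).
    Then x = 7 + 15·3 = 52, valid modulo lcm(15, 13) = 195: x ≡ 52 (mod 195).
Verify: 52 mod 3 = 1 ✓, 52 mod 5 = 2 ✓, 52 mod 13 = 0 ✓.

x ≡ 52 (mod 195).


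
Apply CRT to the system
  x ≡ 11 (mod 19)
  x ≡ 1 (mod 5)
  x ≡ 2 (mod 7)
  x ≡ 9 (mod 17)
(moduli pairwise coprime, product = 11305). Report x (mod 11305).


Product of moduli M = 19 · 5 · 7 · 17 = 11305.
Merge one congruence at a time:
  Start: x ≡ 11 (mod 19).
  Combine with x ≡ 1 (mod 5); new modulus lcm = 95.
    Write x = 11 + 19·t and substitute into x ≡ 1 (mod 5): 19·t ≡ 1 − 11 = -10 (mod 5).
    Reduce coefficients mod 5: 4·t ≡ 0 (mod 5).
    The inverse of 4 mod 5 is 4 (since 4·4 = 16 = 3·5 + 1), so t ≡ 4·0 = 0 ≡ 0 (mod 5).
    Then x = 11 + 19·0 = 11, valid modulo lcm(19, 5) = 95: x ≡ 11 (mod 95).
  Combine with x ≡ 2 (mod 7); new modulus lcm = 665.
    Write x = 11 + 95·t and substitute into x ≡ 2 (mod 7): 95·t ≡ 2 − 11 = -9 (mod 7).
    Reduce coefficients mod 7: 4·t ≡ 5 (mod 7).
    The inverse of 4 mod 7 is 2 (since 4·2 = 8 = 1·7 + 1), so t ≡ 2·5 = 10 ≡ 3 (mod 7).
    Then x = 11 + 95·3 = 296, valid modulo lcm(95, 7) = 665: x ≡ 296 (mod 665).
  Combine with x ≡ 9 (mod 17); new modulus lcm = 11305.
    Write x = 296 + 665·t and substitute into x ≡ 9 (mod 17): 665·t ≡ 9 − 296 = -287 (mod 17).
    Reduce coefficients mod 17: 2·t ≡ 2 (mod 17).
    The inverse of 2 mod 17 is 9 (since 2·9 = 18 = 1·17 + 1), so t ≡ 9·2 = 18 ≡ 1 (mod 17).
    Then x = 296 + 665·1 = 961, valid modulo lcm(665, 17) = 11305: x ≡ 961 (mod 11305).
Verify against each original: 961 mod 19 = 11, 961 mod 5 = 1, 961 mod 7 = 2, 961 mod 17 = 9.

x ≡ 961 (mod 11305).


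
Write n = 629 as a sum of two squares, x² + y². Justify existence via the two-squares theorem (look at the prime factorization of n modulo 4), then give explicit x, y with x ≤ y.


Step 1: Factor n = 629 = 17 · 37.
Step 2: Check the mod-4 condition on each prime factor: 17 ≡ 1 (mod 4), exponent 1; 37 ≡ 1 (mod 4), exponent 1.
All primes ≡ 3 (mod 4) appear to even exponent (or don't appear), so by the two-squares theorem n IS expressible as a sum of two squares.
Step 3: Build a representation. Here n = 17 · 37 is a product of primes ≡ 1 (mod 4). Each prime p ≡ 1 (mod 4) is itself a sum of two squares; find a² by testing p − a² for a perfect square:
  17: 17 − 1² = 16 = 4² ⇒ 17 = 1² + 4².
  37: 37 − 1² = 36 = 6² ⇒ 37 = 1² + 6².
  Combine using the Brahmagupta–Fibonacci identity (a² + b²)(c² + d²) = (ac − bd)² + (ad + bc)² = (ac + bd)² + (ad − bc)²:
  17 · 37 = 629: from (1² + 4²)(1² + 6²), take (1·1 − 4·6, 1·6 + 4·1) = (1 − 24, 6 + 4) = (-23, 10); dropping signs (only squares matter) gives (23, 10); check 23² + 10² = 529 + 100 = 629 ✓.
Step 4: Order so x ≤ y and verify: 10² + 23² = 100 + 529 = 629 = n. ✓

n = 629 = 10² + 23² (one valid representation with x ≤ y).


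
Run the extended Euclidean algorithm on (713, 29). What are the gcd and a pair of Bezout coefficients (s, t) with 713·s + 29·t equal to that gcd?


Euclidean algorithm on (713, 29) — divide until remainder is 0:
  713 = 24 · 29 + 17
  29 = 1 · 17 + 12
  17 = 1 · 12 + 5
  12 = 2 · 5 + 2
  5 = 2 · 2 + 1
  2 = 2 · 1 + 0
gcd(713, 29) = 1.
Track Bezout coefficients alongside the remainders: start with r₀ = 713 = a·1 + b·0 (s = 1, t = 0) and r₁ = 29 = a·0 + b·1 (s = 0, t = 1); each new remainder r_{k+1} = r_{k-1} − q_k·r_k inherits s_{k+1} = s_{k-1} − q_k·s_k, t_{k+1} = t_{k-1} − q_k·t_k, so r_k = a·s_k + b·t_k at every step:
  q = 24: r = 17, s = 1 − 24·0 = 1, t = 0 − 24·1 = -24  (check: 713·1 + 29·(-24) = 17)
  q = 1: r = 12, s = 0 − 1·1 = -1, t = 1 − 1·(-24) = 25  (check: 713·(-1) + 29·25 = 12)
  q = 1: r = 5, s = 1 − 1·(-1) = 2, t = -24 − 1·25 = -49  (check: 713·2 + 29·(-49) = 5)
  q = 2: r = 2, s = -1 − 2·2 = -5, t = 25 − 2·(-49) = 123  (check: 713·(-5) + 29·123 = 2)
  q = 2: r = 1, s = 2 − 2·(-5) = 12, t = -49 − 2·123 = -295  (check: 713·12 + 29·(-295) = 1)
The row with r = 1 (the gcd) gives the Bezout coefficients s = 12, t = -295.
Result: 713 · (12) + 29 · (-295) = 1.

gcd(713, 29) = 1; s = 12, t = -295 (check: 713·12 + 29·(-295) = 1).


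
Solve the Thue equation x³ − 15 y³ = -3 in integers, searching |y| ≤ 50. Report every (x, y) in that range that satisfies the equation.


The equation is x³ - 15y³ = -3. For fixed y, x³ = 15·y³ − 3, so a solution requires the RHS to be a perfect cube.
Strategy: iterate y from -50 to 50, compute RHS = 15·y³ − 3, and check whether it is a (positive or negative) perfect cube.
Check small values of y:
  y = 0: RHS = -3 is not a perfect cube.
  y = 1: RHS = 12 is not a perfect cube.
  y = -1: RHS = -18 is not a perfect cube.
  y = 2: RHS = 117 is not a perfect cube.
  y = -2: RHS = -123 is not a perfect cube.
  y = 3: RHS = 402 is not a perfect cube.
  y = -3: RHS = -408 is not a perfect cube.
Continuing the search up to |y| = 50 finds no solutions either.
No (x, y) in the scanned range satisfies the equation.

No integer solutions with |y| ≤ 50.


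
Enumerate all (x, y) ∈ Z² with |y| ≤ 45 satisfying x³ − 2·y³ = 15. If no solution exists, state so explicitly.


The equation is x³ - 2y³ = 15. For fixed y, x³ = 2·y³ + 15, so a solution requires the RHS to be a perfect cube.
Strategy: iterate y from -45 to 45, compute RHS = 2·y³ + 15, and check whether it is a (positive or negative) perfect cube.
Check small values of y:
  y = 0: RHS = 15 is not a perfect cube.
  y = 1: RHS = 17 is not a perfect cube.
  y = -1: RHS = 13 is not a perfect cube.
  y = 2: RHS = 31 is not a perfect cube.
  y = -2: RHS = -1 = (-1)³ ⇒ x = -1 works.
  y = 3: RHS = 69 is not a perfect cube.
  y = -3: RHS = -39 is not a perfect cube.
Continuing the search up to |y| = 45 finds no further solutions beyond those listed.
Collected solutions: (-1, -2).

Solutions (with |y| ≤ 45): (-1, -2).


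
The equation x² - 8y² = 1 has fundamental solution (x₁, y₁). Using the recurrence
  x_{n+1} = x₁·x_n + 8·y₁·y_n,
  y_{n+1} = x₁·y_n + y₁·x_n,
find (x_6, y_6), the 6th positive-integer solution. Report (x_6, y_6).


Step 1: Find the fundamental solution (x₁, y₁) of x² - 8y² = 1.
  Expand √8 as a continued fraction. a₀ = ⌊√8⌋ = 2; iterate m_{k+1} = d_k·a_k − m_k, d_{k+1} = (8 − m_{k+1}²)/d_k, a_{k+1} = ⌊(a₀ + m_{k+1})/d_{k+1}⌋ (starting m₀ = 0, d₀ = 1), with convergents p_k = a_k·p_{k-1} + p_{k-2}, q_k = a_k·q_{k-1} + q_{k-2} (p₋₁ = 1, q₋₁ = 0):
  k = 0: a₀ = 2; p₀/q₀ = 2/1; p₀² − 8·q₀² = 4 − 8 = -4.
  k = 1: m = 2, d = 4, a = ⌊(2 + 2)/4⌋ = 1; p/q = (1·2 + 1)/(1·1 + 0) = 3/1; p² − 8·q² = 9 − 8 = 1.
  The first convergent with p² − 8·q² = 1 gives the fundamental solution (x₁, y₁) = (3, 1).
Step 2: Apply the recurrence (x_{n+1}, y_{n+1}) = (x₁x_n + 8y₁y_n, x₁y_n + y₁x_n) repeatedly.
  From (x_1, y_1) = (3, 1): x_2 = 3·3 + 8·1·1 = 17; y_2 = 3·1 + 1·3 = 6.
  From (x_2, y_2) = (17, 6): x_3 = 3·17 + 8·1·6 = 99; y_3 = 3·6 + 1·17 = 35.
  From (x_3, y_3) = (99, 35): x_4 = 3·99 + 8·1·35 = 577; y_4 = 3·35 + 1·99 = 204.
  From (x_4, y_4) = (577, 204): x_5 = 3·577 + 8·1·204 = 3363; y_5 = 3·204 + 1·577 = 1189.
  From (x_5, y_5) = (3363, 1189): x_6 = 3·3363 + 8·1·1189 = 19601; y_6 = 3·1189 + 1·3363 = 6930.
Step 3: Verify x_6² - 8·y_6² = 384199201 - 384199200 = 1 (should be 1). ✓

(x_1, y_1) = (3, 1); (x_6, y_6) = (19601, 6930).


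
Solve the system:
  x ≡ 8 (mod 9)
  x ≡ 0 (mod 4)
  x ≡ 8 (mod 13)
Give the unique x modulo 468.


Moduli 9, 4, 13 are pairwise coprime; by CRT there is a unique solution modulo M = 9 · 4 · 13 = 468.
Solve pairwise, accumulating the modulus:
  Start with x ≡ 8 (mod 9).
  Combine with x ≡ 0 (mod 4): since gcd(9, 4) = 1, we get a unique residue mod 36.
    Write x = 8 + 9·t and substitute into x ≡ 0 (mod 4): 9·t ≡ 0 − 8 = -8 (mod 4).
    Reduce coefficients mod 4: 1·t ≡ 0 (mod 4).
    So t ≡ 0 (mod 4).
    Then x = 8 + 9·0 = 8, valid modulo lcm(9, 4) = 36: x ≡ 8 (mod 36).
  Combine with x ≡ 8 (mod 13): since gcd(36, 13) = 1, we get a unique residue mod 468.
    Write x = 8 + 36·t and substitute into x ≡ 8 (mod 13): 36·t ≡ 8 − 8 = 0 (mod 13).
    Reduce coefficients mod 13: 10·t ≡ 0 (mod 13).
    The inverse of 10 mod 13 is 4 (since 10·4 = 40 = 3·13 + 1), so t ≡ 4·0 = 0 ≡ 0 (mod 13).
    Then x = 8 + 36·0 = 8, valid modulo lcm(36, 13) = 468: x ≡ 8 (mod 468).
Verify: 8 mod 9 = 8 ✓, 8 mod 4 = 0 ✓, 8 mod 13 = 8 ✓.

x ≡ 8 (mod 468).


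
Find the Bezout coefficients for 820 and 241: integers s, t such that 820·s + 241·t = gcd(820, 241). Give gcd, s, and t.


Euclidean algorithm on (820, 241) — divide until remainder is 0:
  820 = 3 · 241 + 97
  241 = 2 · 97 + 47
  97 = 2 · 47 + 3
  47 = 15 · 3 + 2
  3 = 1 · 2 + 1
  2 = 2 · 1 + 0
gcd(820, 241) = 1.
Track Bezout coefficients alongside the remainders: start with r₀ = 820 = a·1 + b·0 (s = 1, t = 0) and r₁ = 241 = a·0 + b·1 (s = 0, t = 1); each new remainder r_{k+1} = r_{k-1} − q_k·r_k inherits s_{k+1} = s_{k-1} − q_k·s_k, t_{k+1} = t_{k-1} − q_k·t_k, so r_k = a·s_k + b·t_k at every step:
  q = 3: r = 97, s = 1 − 3·0 = 1, t = 0 − 3·1 = -3  (check: 820·1 + 241·(-3) = 97)
  q = 2: r = 47, s = 0 − 2·1 = -2, t = 1 − 2·(-3) = 7  (check: 820·(-2) + 241·7 = 47)
  q = 2: r = 3, s = 1 − 2·(-2) = 5, t = -3 − 2·7 = -17  (check: 820·5 + 241·(-17) = 3)
  q = 15: r = 2, s = -2 − 15·5 = -77, t = 7 − 15·(-17) = 262  (check: 820·(-77) + 241·262 = 2)
  q = 1: r = 1, s = 5 − 1·(-77) = 82, t = -17 − 1·262 = -279  (check: 820·82 + 241·(-279) = 1)
The row with r = 1 (the gcd) gives the Bezout coefficients s = 82, t = -279.
Result: 820 · (82) + 241 · (-279) = 1.

gcd(820, 241) = 1; s = 82, t = -279 (check: 820·82 + 241·(-279) = 1).
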